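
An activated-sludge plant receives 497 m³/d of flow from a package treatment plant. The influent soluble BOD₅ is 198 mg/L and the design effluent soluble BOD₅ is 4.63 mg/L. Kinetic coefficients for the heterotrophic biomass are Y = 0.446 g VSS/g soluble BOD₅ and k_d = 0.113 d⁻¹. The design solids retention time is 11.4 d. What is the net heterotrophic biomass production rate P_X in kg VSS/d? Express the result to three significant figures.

The observed yield is Y_obs = Y/(1 + k_d·θ_c) = 0.446 / (1 + 0.113 × 11.4) = 0.446 / 2.288 = 0.1949 g VSS per g soluble BOD₅ removed.
Mass of soluble BOD₅ removed per day: Q(S₀ − S) = 497 × 193.4 g/m³ = 96.10 kg/d.
P_X = Y_obs · Q(S₀ − S) = 0.1949 × 96.10 = 18.73 kg VSS/d.

P_X ≈ 18.7 kg VSS/d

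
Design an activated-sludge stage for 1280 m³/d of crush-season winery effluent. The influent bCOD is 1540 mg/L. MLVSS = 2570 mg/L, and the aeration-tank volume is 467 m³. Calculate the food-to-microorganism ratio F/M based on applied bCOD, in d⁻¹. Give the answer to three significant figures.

F/M ≈ 1.64 d⁻¹

Food-to-microorganism ratio F/M = Q S₀ / (V X) = 1280 × 1540 / (467.0 × 2570) = 1.642 d⁻¹.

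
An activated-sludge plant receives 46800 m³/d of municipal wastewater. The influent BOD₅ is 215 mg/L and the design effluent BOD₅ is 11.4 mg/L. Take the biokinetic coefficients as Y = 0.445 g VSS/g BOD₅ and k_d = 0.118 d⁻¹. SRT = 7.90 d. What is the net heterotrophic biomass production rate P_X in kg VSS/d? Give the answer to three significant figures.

The observed yield is Y_obs = Y/(1 + k_d·θ_c) = 0.445 / (1 + 0.118 × 7.90) = 0.445 / 1.932 = 0.2303 g VSS per g BOD₅ removed.
Q·(S₀ − S) = 46800 × (215 − 11.4) × 10⁻³ = 9528 kg/d removed.
Biomass produced: P_X = Y_obs·Q·ΔS = 0.2303 × 9528 ≈ 2194 kg VSS/d.

P_X ≈ 2190 kg VSS/d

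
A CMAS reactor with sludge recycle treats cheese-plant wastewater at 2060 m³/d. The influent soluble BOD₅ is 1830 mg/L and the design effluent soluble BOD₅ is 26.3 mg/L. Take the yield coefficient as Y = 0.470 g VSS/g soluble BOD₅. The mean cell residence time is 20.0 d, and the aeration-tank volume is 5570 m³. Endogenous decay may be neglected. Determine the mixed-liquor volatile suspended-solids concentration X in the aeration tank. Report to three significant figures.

X ≈ 6270 mg/L

X = Y·Q·ΔS·θ_c / V = 0.470 × 2060 × (1830 − 26.3) × 20.0 / 5570 = 6271 mg/L.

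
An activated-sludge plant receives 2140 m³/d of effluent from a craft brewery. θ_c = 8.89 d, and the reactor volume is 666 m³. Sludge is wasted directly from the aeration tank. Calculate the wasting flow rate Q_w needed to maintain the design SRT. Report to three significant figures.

Q_w ≈ 74.9 m³/d

Wasting from the aeration tank: Q_w = V / θ_c = 666.0 / 8.89 = 74.92 m³/d.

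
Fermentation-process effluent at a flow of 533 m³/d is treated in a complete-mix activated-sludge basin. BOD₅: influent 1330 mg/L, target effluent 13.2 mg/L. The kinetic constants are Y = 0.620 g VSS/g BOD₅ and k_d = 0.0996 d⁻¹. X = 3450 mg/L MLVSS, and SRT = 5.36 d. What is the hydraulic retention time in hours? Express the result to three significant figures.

τ ≈ 19.8 h

Rearranging the biomass balance for a CMAS with decay, V = Y·Q·ΔS·θ_c / [X·(1+k_d θ_c)] = 0.620 × 533 × (1330 − 13.2) × 5.36 / [3450 × (1 + 0.0996 × 5.36)] = 2.33×10^6 / 5292 = 440.8 m³.
HRT = V/Q = 440.8 m³ / 533 m³·d⁻¹ = 0.8269 d × 24 = 19.85 h.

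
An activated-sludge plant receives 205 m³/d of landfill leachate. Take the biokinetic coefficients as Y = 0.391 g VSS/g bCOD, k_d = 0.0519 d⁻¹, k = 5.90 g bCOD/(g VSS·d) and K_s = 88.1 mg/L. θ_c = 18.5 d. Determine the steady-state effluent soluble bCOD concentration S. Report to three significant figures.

S ≈ 4.24 mg/L

For a completely mixed reactor with recycle the Lawrence–McCarty relation gives S = K_s·(1 + k_d·θ_c) / [θ_c·(Y·k − k_d) − 1] = 88.1 × (1 + 0.0519 × 18.5) / [18.5 × (0.391 × 5.90 − 0.0519) − 1] = 172.7 / 40.72 = 4.241 mg/L.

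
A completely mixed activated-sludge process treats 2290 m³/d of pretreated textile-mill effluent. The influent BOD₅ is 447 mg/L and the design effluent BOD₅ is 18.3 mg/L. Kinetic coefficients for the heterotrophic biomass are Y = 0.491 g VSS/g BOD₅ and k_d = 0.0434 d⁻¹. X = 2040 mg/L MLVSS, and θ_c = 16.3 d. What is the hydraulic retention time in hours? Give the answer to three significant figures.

Rearranging the biomass balance for a CMAS with decay, V = Y·Q·ΔS·θ_c / [X·(1+k_d θ_c)] = 0.491 × 2290 × (447 − 18.3) × 16.3 / [2040 × (1 + 0.0434 × 16.3)] = 7.86×10^6 / 3483 = 2256 m³.
Hydraulic retention time τ = V/Q = 2256 / 2290 = 0.9850 d = 23.64 h.

τ ≈ 23.6 h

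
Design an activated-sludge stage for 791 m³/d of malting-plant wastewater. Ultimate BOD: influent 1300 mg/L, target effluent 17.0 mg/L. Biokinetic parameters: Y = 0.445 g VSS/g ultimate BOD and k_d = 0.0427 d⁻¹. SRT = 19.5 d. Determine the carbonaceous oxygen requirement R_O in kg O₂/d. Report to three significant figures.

R_O ≈ 665 kg O₂/d

Observed yield with endogenous decay: Y_obs = Y / (1 + k_d·θ_c) = 0.445 / (1 + 0.0427 × 19.5) = 0.445 / 1.833 = 0.2428 g VSS/g ultimate BOD.
ΔS = 1300 − 17.0 = 1283 mg/L, so the substrate removal rate is 791 × 1283/1000 = 1015 kg ultimate BOD/d.
Net sludge production P_X = 0.2428 × 1015 = 246.4 kg VSS/d.
R_O = Q·(S₀ − S) − 1.42·P_X = 1015 − 1.42 × 246.4 = 664.9 kg O₂/d.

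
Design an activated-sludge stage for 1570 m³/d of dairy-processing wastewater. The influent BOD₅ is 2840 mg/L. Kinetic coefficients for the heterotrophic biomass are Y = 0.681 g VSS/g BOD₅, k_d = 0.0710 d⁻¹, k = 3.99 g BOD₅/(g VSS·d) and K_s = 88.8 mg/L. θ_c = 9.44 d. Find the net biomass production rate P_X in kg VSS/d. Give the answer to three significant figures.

P_X ≈ 1810 kg VSS/d

Effluent substrate depends only on kinetics and SRT: S = K_s(1 + k_d θ_c) / [θ_c(Yk − k_d) − 1] = 88.8 × (1 + 0.0710 × 9.44) / [9.44 × (0.681 × 3.99 − 0.0710) − 1] = 148.3 / 23.98 = 6.185 mg/L.
Correct the yield for decay: Y_obs = Y/(1 + k_d θ_c) = 0.681 / (1 + 0.0710 × 9.44) = 0.681 / 1.670 = 0.4077.
Substrate removed = Q·(S₀ − S) = 1570 m³/d × (2840 − 6.19) g/m³ = 4.45×10^6 g/d = 4449 kg/d.
P_X = Y_obs · Q(S₀ − S) = 0.4077 × 4449 = 1814 kg VSS/d.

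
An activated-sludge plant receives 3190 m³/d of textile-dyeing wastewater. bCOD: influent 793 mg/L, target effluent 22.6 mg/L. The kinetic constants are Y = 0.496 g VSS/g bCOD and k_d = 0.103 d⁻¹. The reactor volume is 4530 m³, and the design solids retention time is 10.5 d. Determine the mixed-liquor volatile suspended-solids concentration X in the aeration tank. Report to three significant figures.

Solving the biomass balance for X: X = Y Q (S₀−S) θ_c / [V (1+k_d θ_c)] = 0.496 × 3190 × (793 − 22.6) × 10.5 / [4530 × (1 + 0.103 × 10.5)] = 1357 mg/L.

X ≈ 1360 mg/L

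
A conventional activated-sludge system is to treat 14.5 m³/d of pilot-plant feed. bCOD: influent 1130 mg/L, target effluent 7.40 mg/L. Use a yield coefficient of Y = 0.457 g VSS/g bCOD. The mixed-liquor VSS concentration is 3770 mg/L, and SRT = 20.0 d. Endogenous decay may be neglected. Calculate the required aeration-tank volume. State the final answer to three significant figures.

V·X = Y·Q·ΔS·θ_c gives V = 0.457 × 14.5 × (1130 − 7.40) × 20.0 / 3770 = 39.46 m³.

V ≈ 39.5 m³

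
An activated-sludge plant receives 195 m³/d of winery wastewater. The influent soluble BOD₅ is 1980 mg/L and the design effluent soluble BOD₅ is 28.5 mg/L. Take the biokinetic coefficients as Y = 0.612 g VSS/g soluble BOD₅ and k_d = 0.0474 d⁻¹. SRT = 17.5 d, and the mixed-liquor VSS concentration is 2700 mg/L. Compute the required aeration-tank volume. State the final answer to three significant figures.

V ≈ 825 m³

From the SRT design equation V = Y Q (S₀−S) θ_c / [X (1 + k_d θ_c)] = 0.612 × 195 × (1980 − 28.5) × 17.5 / [2700 × (1 + 0.0474 × 17.5)] = 4.08×10^6 / 4940 = 825.1 m³.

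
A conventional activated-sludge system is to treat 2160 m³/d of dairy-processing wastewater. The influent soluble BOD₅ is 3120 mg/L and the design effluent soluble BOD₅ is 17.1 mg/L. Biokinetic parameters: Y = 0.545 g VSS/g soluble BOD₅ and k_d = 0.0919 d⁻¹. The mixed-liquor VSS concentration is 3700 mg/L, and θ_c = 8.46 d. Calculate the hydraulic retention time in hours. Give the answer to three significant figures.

Rearranging the biomass balance for a CMAS with decay, V = Y·Q·ΔS·θ_c / [X·(1+k_d θ_c)] = 0.545 × 2160 × (3120 − 17.1) × 8.46 / [3700 × (1 + 0.0919 × 8.46)] = 3.09×10^7 / 6577 = 4699 m³.
HRT = V/Q = 4699 m³ / 2160 m³·d⁻¹ = 2.175 d × 24 = 52.21 h.

τ ≈ 52.2 h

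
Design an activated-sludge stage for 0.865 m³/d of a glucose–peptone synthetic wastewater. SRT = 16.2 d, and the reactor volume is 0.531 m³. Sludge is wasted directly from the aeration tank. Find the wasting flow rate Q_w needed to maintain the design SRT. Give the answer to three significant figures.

With mixed-liquor wasting, θ_c = V/Q_w, so Q_w = V/θ_c = 0.5310/16.2 = 0.03278 m³/d.

Q_w ≈ 0.0328 m³/d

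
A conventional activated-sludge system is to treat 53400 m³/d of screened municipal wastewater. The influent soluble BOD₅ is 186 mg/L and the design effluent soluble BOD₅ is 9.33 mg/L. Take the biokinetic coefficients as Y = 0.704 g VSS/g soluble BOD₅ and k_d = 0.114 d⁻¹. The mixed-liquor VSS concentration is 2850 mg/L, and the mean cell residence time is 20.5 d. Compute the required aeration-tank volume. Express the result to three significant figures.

Rearranging the biomass balance for a CMAS with decay, V = Y·Q·ΔS·θ_c / [X·(1+k_d θ_c)] = 0.704 × 53400 × (186 − 9.33) × 20.5 / [2850 × (1 + 0.114 × 20.5)] = 1.36×10^8 / 9510 = 14316 m³.

V ≈ 14300 m³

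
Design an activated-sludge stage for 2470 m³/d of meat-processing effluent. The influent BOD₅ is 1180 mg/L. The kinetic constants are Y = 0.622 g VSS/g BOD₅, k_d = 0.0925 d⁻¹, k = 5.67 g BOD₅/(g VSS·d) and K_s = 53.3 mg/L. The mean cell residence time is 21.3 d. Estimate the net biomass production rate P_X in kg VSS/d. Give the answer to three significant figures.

P_X ≈ 609 kg VSS/d

For a completely mixed reactor with recycle the Lawrence–McCarty relation gives S = K_s·(1 + k_d·θ_c) / [θ_c·(Y·k − k_d) − 1] = 53.3 × (1 + 0.0925 × 21.3) / [21.3 × (0.622 × 5.67 − 0.0925) − 1] = 158.3 / 72.15 = 2.194 mg/L.
Correct the yield for decay: Y_obs = Y/(1 + k_d θ_c) = 0.622 / (1 + 0.0925 × 21.3) = 0.622 / 2.970 = 0.2094.
Mass of BOD₅ removed per day: Q(S₀ − S) = 2470 × 1178 g/m³ = 2909 kg/d.
P_X = Y_obs · Q(S₀ − S) = 0.2094 × 2909 = 609.2 kg VSS/d.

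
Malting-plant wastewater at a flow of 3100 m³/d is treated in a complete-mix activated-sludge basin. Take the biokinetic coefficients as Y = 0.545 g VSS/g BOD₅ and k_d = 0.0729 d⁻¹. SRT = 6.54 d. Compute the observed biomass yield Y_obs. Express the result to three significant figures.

Y_obs ≈ 0.369 g VSS/g BOD₅

The observed yield is Y_obs = Y/(1 + k_d·θ_c) = 0.545 / (1 + 0.0729 × 6.54) = 0.545 / 1.477 = 0.3690 g VSS per g BOD₅ removed.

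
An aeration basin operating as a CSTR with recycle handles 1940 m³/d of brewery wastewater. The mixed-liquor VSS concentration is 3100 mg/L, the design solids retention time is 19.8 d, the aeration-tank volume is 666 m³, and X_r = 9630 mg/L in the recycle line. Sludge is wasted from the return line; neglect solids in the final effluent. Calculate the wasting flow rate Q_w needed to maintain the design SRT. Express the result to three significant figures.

Wasting from the return line (neglecting effluent solids): Q_w = V·X / (θ_c·X_r) = 666.0 × 3100 / (19.8 × 9630) = 10.83 m³/d.

Q_w ≈ 10.8 m³/d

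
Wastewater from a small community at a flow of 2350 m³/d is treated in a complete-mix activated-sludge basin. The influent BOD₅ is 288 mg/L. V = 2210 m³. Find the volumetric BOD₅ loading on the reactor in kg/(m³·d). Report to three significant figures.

Volumetric loading L_v = Q·S₀ / V = 2350 × 288 g/m³ / 2210 m³ = 306.2 g/(m³·d) = 0.3062 kg BOD₅/(m³·d).

L_v ≈ 0.306 kg BOD₅/(m³·d)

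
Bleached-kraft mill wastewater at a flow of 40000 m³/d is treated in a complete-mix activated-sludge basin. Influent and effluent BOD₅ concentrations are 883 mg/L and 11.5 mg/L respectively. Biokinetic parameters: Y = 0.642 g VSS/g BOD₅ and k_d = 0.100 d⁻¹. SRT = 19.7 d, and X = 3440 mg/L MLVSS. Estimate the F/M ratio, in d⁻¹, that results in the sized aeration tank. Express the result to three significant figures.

From the SRT design equation V = Y Q (S₀−S) θ_c / [X (1 + k_d θ_c)] = 0.642 × 40000 × (883 − 11.5) × 19.7 / [3440 × (1 + 0.100 × 19.7)] = 4.41×10^8 / 10217 = 43153 m³.
F/M = applied load / biomass = Q·S₀/(V·X) = 40000 × 883 / (43153 × 3440) = 0.2379 d⁻¹.

F/M ≈ 0.238 d⁻¹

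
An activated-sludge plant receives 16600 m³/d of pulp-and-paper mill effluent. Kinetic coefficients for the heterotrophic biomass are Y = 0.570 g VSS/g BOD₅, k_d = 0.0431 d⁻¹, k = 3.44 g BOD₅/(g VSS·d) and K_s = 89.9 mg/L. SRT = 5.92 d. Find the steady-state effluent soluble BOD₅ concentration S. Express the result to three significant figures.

From the Monod/SRT balance for a CMAS, S = K_s·(1+k_d θ_c)/[θ_c·(Y k − k_d) − 1] = 89.9 × (1 + 0.0431 × 5.92) / [5.92 × (0.570 × 3.44 − 0.0431) − 1] = 112.8 / 10.35 = 10.90 mg/L.

S ≈ 10.9 mg/L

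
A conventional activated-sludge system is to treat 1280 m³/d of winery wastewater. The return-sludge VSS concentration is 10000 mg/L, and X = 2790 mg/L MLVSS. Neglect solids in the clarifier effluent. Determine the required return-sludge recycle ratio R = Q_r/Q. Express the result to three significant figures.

Solids balance on the clarifier gives (1+R)X = R·X_r, so R = X/(X_r − X) = 2790 / (10000 − 2790) = 0.3870.

R ≈ 0.387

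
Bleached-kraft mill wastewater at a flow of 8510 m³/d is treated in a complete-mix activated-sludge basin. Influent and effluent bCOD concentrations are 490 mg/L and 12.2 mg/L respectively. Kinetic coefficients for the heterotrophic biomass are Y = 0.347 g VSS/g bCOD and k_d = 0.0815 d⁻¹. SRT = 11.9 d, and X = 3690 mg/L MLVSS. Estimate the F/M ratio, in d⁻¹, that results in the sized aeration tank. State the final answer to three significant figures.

F/M ≈ 0.489 d⁻¹

Rearranging the biomass balance for a CMAS with decay, V = Y·Q·ΔS·θ_c / [X·(1+k_d θ_c)] = 0.347 × 8510 × (490 − 12.2) × 11.9 / [3690 × (1 + 0.0815 × 11.9)] = 1.68×10^7 / 7269 = 2310 m³.
Food-to-microorganism ratio F/M = Q S₀ / (V X) = 8510 × 490 / (2310 × 3690) = 0.4892 d⁻¹.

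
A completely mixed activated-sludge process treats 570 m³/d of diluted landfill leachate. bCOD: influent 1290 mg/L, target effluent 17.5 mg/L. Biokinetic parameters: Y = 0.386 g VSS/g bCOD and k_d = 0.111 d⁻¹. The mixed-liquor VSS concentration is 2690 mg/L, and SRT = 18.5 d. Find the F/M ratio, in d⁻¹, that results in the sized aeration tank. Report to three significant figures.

F/M ≈ 0.433 d⁻¹

From the SRT design equation V = Y Q (S₀−S) θ_c / [X (1 + k_d θ_c)] = 0.386 × 570 × (1290 − 17.5) × 18.5 / [2690 × (1 + 0.111 × 18.5)] = 5.18×10^6 / 8214 = 630.6 m³.
F/M = applied load / biomass = Q·S₀/(V·X) = 570 × 1290 / (630.6 × 2690) = 0.4335 d⁻¹.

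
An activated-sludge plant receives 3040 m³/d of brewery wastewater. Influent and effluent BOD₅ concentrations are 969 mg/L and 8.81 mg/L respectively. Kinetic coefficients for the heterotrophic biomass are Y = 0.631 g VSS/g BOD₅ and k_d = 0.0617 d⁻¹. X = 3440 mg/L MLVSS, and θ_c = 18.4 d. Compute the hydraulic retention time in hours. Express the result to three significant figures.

From the SRT design equation V = Y Q (S₀−S) θ_c / [X (1 + k_d θ_c)] = 0.631 × 3040 × (969 − 8.81) × 18.4 / [3440 × (1 + 0.0617 × 18.4)] = 3.39×10^7 / 7345 = 4614 m³.
HRT = V/Q = 4614 m³ / 3040 m³·d⁻¹ = 1.518 d × 24 = 36.43 h.

τ ≈ 36.4 h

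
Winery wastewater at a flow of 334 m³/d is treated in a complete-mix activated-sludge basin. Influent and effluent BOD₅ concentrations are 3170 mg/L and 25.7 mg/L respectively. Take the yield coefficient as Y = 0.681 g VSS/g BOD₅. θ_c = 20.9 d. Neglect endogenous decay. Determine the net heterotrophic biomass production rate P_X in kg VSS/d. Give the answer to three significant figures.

Since k_d ≈ 0, Y_obs = Y = 0.681 g VSS/g BOD₅.
Substrate removed = Q·(S₀ − S) = 334 m³/d × (3170 − 25.7) g/m³ = 1.05×10^6 g/d = 1050 kg/d.
P_X = Y_obs · Q(S₀ − S) = 0.6810 × 1050 = 715.2 kg VSS/d.

P_X ≈ 715 kg VSS/d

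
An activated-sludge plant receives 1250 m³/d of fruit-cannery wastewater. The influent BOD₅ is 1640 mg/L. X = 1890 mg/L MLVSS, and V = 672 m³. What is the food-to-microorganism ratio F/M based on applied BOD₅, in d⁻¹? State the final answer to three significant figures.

F/M ≈ 1.61 d⁻¹

F/M = applied load / biomass = Q·S₀/(V·X) = 1250 × 1640 / (672.0 × 1890) = 1.614 d⁻¹.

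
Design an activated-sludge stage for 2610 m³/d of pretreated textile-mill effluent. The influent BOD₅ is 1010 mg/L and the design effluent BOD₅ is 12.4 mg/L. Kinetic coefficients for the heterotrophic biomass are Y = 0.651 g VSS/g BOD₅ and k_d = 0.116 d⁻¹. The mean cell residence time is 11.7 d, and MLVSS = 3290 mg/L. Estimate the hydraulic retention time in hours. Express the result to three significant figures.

τ ≈ 23.5 h

From the SRT design equation V = Y Q (S₀−S) θ_c / [X (1 + k_d θ_c)] = 0.651 × 2610 × (1010 − 12.4) × 11.7 / [3290 × (1 + 0.116 × 11.7)] = 1.98×10^7 / 7755 = 2557 m³.
HRT = V/Q = 2557 m³ / 2610 m³·d⁻¹ = 0.9798 d × 24 = 23.51 h.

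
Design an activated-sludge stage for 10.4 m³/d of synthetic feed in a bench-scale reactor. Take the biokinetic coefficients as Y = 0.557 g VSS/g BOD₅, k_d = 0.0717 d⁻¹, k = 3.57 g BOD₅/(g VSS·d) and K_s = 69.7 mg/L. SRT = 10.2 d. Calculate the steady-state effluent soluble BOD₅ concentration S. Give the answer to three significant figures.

For a completely mixed reactor with recycle the Lawrence–McCarty relation gives S = K_s·(1 + k_d·θ_c) / [θ_c·(Y·k − k_d) − 1] = 69.7 × (1 + 0.0717 × 10.2) / [10.2 × (0.557 × 3.57 − 0.0717) − 1] = 120.7 / 18.55 = 6.505 mg/L.

S ≈ 6.50 mg/L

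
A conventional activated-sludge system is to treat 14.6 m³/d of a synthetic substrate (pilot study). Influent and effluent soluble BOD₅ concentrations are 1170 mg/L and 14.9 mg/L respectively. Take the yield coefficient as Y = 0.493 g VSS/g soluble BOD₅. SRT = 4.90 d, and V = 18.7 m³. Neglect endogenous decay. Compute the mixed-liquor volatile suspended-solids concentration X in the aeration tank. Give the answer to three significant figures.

X ≈ 2180 mg/L

X = Y·Q·ΔS·θ_c / V = 0.493 × 14.6 × (1170 − 14.9) × 4.90 / 18.7 = 2179 mg/L.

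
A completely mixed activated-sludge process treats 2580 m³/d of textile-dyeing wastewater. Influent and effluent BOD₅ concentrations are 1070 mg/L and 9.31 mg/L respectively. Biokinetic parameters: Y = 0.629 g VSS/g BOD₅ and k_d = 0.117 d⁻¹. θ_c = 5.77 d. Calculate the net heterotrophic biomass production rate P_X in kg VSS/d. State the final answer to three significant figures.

Y_obs = Y / (1 + k_d θ_c) = 0.629 / (1 + 0.117 × 5.77) = 0.629 / 1.675 = 0.3755.
ΔS = 1070 − 9.31 = 1061 mg/L, so the substrate removal rate is 2580 × 1061/1000 = 2737 kg BOD₅/d.
So the net sludge growth is P_X = 0.3755 × 2737 = 1028 kg VSS/d.

P_X ≈ 1030 kg VSS/d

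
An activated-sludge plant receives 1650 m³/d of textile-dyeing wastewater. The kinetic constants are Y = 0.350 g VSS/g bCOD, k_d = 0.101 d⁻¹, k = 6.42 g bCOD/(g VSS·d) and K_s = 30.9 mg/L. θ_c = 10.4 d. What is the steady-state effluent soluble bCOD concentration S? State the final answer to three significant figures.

S ≈ 2.97 mg/L

For a completely mixed reactor with recycle the Lawrence–McCarty relation gives S = K_s·(1 + k_d·θ_c) / [θ_c·(Y·k − k_d) − 1] = 30.9 × (1 + 0.101 × 10.4) / [10.4 × (0.350 × 6.42 − 0.101) − 1] = 63.36 / 21.32 = 2.972 mg/L.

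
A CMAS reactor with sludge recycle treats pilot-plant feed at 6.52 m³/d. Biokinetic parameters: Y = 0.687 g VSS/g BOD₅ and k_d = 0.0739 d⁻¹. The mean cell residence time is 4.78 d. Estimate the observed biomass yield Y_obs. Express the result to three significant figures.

Correct the yield for decay: Y_obs = Y/(1 + k_d θ_c) = 0.687 / (1 + 0.0739 × 4.78) = 0.687 / 1.353 = 0.5077.

Y_obs ≈ 0.508 g VSS/g BOD₅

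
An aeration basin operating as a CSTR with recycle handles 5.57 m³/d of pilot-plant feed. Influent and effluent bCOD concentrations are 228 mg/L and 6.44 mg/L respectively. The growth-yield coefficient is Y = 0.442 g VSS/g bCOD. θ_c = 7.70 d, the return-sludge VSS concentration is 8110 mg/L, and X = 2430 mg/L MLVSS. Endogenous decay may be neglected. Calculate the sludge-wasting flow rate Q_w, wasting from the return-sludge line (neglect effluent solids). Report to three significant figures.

Q_w ≈ 0.0673 m³/d

With k_d = 0 the design equation reduces to V = Y Q (S₀−S) θ_c / X = 0.442 × 5.57 × (228 − 6.44) × 7.70 / 2430 = 1.728 m³.
Wasting from the return line (neglecting effluent solids): Q_w = V·X / (θ_c·X_r) = 1.728 × 2430 / (7.70 × 8110) = 0.06726 m³/d.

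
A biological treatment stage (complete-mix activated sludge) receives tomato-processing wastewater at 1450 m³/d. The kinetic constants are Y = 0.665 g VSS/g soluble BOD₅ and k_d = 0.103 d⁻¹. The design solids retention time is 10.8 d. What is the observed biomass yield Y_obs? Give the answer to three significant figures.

Y_obs ≈ 0.315 g VSS/g soluble BOD₅

The observed yield is Y_obs = Y/(1 + k_d·θ_c) = 0.665 / (1 + 0.103 × 10.8) = 0.665 / 2.112 = 0.3148 g VSS per g soluble BOD₅ removed.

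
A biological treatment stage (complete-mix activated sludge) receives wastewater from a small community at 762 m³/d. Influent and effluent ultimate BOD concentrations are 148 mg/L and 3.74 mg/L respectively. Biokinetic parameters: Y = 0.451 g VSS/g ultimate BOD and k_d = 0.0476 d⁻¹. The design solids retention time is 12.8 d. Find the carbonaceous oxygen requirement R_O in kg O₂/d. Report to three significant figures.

R_O ≈ 66.2 kg O₂/d

Y_obs = Y / (1 + k_d θ_c) = 0.451 / (1 + 0.0476 × 12.8) = 0.451 / 1.609 = 0.2802.
Q·(S₀ − S) = 762 × (148 − 3.74) × 10⁻³ = 109.9 kg/d removed.
Net sludge production P_X = 0.2802 × 109.9 = 30.81 kg VSS/d.
R_O = Q·(S₀ − S) − 1.42·P_X = 109.9 − 1.42 × 30.81 = 66.18 kg O₂/d.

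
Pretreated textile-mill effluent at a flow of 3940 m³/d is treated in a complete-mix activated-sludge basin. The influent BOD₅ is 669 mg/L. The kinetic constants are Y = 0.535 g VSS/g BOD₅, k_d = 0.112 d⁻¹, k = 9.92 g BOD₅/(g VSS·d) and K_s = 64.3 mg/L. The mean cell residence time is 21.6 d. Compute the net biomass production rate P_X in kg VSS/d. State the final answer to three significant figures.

P_X ≈ 411 kg VSS/d

For a completely mixed reactor with recycle the Lawrence–McCarty relation gives S = K_s·(1 + k_d·θ_c) / [θ_c·(Y·k − k_d) − 1] = 64.3 × (1 + 0.112 × 21.6) / [21.6 × (0.535 × 9.92 − 0.112) − 1] = 219.9 / 111.2 = 1.977 mg/L.
Correct the yield for decay: Y_obs = Y/(1 + k_d θ_c) = 0.535 / (1 + 0.112 × 21.6) = 0.535 / 3.419 = 0.1565.
Q·(S₀ − S) = 3940 × (669 − 1.98) × 10⁻³ = 2628 kg/d removed.
So the net sludge growth is P_X = 0.1565 × 2628 = 411.2 kg VSS/d.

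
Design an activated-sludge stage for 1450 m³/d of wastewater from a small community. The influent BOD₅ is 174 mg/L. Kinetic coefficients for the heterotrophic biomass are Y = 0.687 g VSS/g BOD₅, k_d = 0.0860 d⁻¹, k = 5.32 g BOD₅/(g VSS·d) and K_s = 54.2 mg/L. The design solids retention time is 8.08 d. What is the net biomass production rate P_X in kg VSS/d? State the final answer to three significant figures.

From the Monod/SRT balance for a CMAS, S = K_s·(1+k_d θ_c)/[θ_c·(Y k − k_d) − 1] = 54.2 × (1 + 0.0860 × 8.08) / [8.08 × (0.687 × 5.32 − 0.0860) − 1] = 91.86 / 27.84 = 3.300 mg/L.
The observed yield is Y_obs = Y/(1 + k_d·θ_c) = 0.687 / (1 + 0.0860 × 8.08) = 0.687 / 1.695 = 0.4053 g VSS per g BOD₅ removed.
Mass of BOD₅ removed per day: Q(S₀ − S) = 1450 × 170.7 g/m³ = 247.5 kg/d.
So the net sludge growth is P_X = 0.4053 × 247.5 = 100.3 kg VSS/d.

P_X ≈ 100 kg VSS/d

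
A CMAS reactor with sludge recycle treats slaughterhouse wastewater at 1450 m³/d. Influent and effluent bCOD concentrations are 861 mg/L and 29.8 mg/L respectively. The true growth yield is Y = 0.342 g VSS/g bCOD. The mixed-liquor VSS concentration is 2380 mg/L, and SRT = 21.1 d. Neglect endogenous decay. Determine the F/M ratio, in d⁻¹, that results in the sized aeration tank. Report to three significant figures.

Biomass mass balance (decay neglected): V·X = Y·Q·(S₀ − S)·θ_c, so V = 0.342 × 1450 × (861 − 29.8) × 21.1 / 2380 = 3654 m³.
F/M = applied load / biomass = Q·S₀/(V·X) = 1450 × 861 / (3654 × 2380) = 0.1435 d⁻¹.

F/M ≈ 0.144 d⁻¹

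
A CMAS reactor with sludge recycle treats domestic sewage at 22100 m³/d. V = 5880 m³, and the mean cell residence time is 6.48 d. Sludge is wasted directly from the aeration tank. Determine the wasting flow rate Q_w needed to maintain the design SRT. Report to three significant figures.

Wasting from the aeration tank: Q_w = V / θ_c = 5880 / 6.48 = 907.4 m³/d.

Q_w ≈ 907 m³/d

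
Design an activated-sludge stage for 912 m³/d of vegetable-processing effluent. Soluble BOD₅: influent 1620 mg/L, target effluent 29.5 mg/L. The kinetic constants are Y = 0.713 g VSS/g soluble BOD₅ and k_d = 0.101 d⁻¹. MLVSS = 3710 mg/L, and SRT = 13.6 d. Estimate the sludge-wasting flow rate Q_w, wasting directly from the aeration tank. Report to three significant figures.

Rearranging the biomass balance for a CMAS with decay, V = Y·Q·ΔS·θ_c / [X·(1+k_d θ_c)] = 0.713 × 912 × (1620 − 29.5) × 13.6 / [3710 × (1 + 0.101 × 13.6)] = 1.41×10^7 / 8806 = 1597 m³.
Wasting from the aeration tank: Q_w = V / θ_c = 1597 / 13.6 = 117.4 m³/d.

Q_w ≈ 117 m³/d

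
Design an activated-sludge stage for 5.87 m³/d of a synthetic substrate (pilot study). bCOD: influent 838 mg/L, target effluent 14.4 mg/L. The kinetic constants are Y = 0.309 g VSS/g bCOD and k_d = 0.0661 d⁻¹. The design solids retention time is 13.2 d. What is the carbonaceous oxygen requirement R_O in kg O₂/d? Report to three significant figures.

Y_obs = Y / (1 + k_d θ_c) = 0.309 / (1 + 0.0661 × 13.2) = 0.309 / 1.873 = 0.1650.
ΔS = 838 − 14.4 = 823.6 mg/L, so the substrate removal rate is 5.87 × 823.6/1000 = 4.835 kg bCOD/d.
P_X = Y_obs·Q·(S₀ − S) = 0.1650 × 4.835 = 0.7978 kg VSS/d.
Carbonaceous O₂ demand = substrate oxidised − cell-mass equivalent = 4.835 − 1.42 × 0.7978 = 3.702 kg O₂/d.

R_O ≈ 3.70 kg O₂/d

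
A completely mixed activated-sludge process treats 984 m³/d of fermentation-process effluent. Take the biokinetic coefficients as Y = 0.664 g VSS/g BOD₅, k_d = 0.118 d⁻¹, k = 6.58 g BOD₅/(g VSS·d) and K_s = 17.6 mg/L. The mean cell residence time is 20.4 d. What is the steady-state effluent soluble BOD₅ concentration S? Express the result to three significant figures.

Effluent substrate depends only on kinetics and SRT: S = K_s(1 + k_d θ_c) / [θ_c(Yk − k_d) − 1] = 17.6 × (1 + 0.118 × 20.4) / [20.4 × (0.664 × 6.58 − 0.118) − 1] = 59.97 / 85.72 = 0.6995 mg/L.

S ≈ 0.700 mg/L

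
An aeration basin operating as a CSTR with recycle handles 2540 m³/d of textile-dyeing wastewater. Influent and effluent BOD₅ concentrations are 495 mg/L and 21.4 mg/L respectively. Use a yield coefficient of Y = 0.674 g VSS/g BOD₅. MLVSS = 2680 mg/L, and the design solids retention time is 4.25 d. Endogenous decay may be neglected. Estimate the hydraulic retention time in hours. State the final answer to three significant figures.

V·X = Y·Q·ΔS·θ_c gives V = 0.674 × 2540 × (495 − 21.4) × 4.25 / 2680 = 1286 m³.
HRT = V/Q = 1286 m³ / 2540 m³·d⁻¹ = 0.5062 d × 24 = 12.15 h.

τ ≈ 12.1 h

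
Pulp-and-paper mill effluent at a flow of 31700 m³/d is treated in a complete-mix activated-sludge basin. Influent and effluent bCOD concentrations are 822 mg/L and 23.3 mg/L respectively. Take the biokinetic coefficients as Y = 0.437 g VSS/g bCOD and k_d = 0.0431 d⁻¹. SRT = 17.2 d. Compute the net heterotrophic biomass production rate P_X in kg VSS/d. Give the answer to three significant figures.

P_X ≈ 6350 kg VSS/d

The observed yield is Y_obs = Y/(1 + k_d·θ_c) = 0.437 / (1 + 0.0431 × 17.2) = 0.437 / 1.741 = 0.2510 g VSS per g bCOD removed.
Substrate removed = Q·(S₀ − S) = 31700 m³/d × (822 − 23.3) g/m³ = 2.53×10^7 g/d = 25319 kg/d.
Net biomass production P_X = Y_obs × Q·(S₀ − S) = 0.2510 × 25319 = 6354 kg VSS/d.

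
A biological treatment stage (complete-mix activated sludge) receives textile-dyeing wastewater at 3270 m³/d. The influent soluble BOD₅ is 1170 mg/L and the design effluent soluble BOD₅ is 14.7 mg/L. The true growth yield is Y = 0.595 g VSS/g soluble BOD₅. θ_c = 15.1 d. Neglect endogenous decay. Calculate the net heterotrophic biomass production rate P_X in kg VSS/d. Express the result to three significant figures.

No decay correction is needed, so Y_obs = Y = 0.595.
Substrate removed = Q·(S₀ − S) = 3270 m³/d × (1170 − 14.7) g/m³ = 3.78×10^6 g/d = 3778 kg/d.
Net biomass production P_X = Y_obs × Q·(S₀ − S) = 0.5950 × 3778 = 2248 kg VSS/d.

P_X ≈ 2250 kg VSS/d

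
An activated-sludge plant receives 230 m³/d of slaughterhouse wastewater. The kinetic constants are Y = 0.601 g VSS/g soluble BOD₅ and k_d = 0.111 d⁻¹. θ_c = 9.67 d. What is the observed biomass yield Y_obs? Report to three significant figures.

The observed yield is Y_obs = Y/(1 + k_d·θ_c) = 0.601 / (1 + 0.111 × 9.67) = 0.601 / 2.073 = 0.2899 g VSS per g soluble BOD₅ removed.

Y_obs ≈ 0.290 g VSS/g soluble BOD₅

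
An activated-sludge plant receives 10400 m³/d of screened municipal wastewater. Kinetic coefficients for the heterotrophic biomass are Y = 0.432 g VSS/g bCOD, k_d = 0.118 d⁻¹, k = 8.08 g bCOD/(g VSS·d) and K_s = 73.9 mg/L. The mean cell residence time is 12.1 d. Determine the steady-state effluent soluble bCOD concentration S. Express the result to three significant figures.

S ≈ 4.51 mg/L

Effluent substrate depends only on kinetics and SRT: S = K_s(1 + k_d θ_c) / [θ_c(Yk − k_d) − 1] = 73.9 × (1 + 0.118 × 12.1) / [12.1 × (0.432 × 8.08 − 0.118) − 1] = 179.4 / 39.81 = 4.507 mg/L.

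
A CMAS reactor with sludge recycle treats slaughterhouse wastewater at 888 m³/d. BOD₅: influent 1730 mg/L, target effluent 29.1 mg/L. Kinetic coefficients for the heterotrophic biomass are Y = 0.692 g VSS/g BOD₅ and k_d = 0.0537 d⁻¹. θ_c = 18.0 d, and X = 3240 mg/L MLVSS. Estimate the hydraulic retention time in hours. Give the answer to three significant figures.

τ ≈ 79.8 h

Steady-state biomass mass balance: V·X·(1 + k_d·θ_c) = Y·Q·(S₀ − S)·θ_c, so V = 0.692 × 888 × (1730 − 29.1) × 18.0 / [3240 × (1 + 0.0537 × 18.0)] = 1.88×10^7 / 6372 = 2953 m³.
HRT = V/Q = 2953 m³ / 888 m³·d⁻¹ = 3.325 d × 24 = 79.80 h.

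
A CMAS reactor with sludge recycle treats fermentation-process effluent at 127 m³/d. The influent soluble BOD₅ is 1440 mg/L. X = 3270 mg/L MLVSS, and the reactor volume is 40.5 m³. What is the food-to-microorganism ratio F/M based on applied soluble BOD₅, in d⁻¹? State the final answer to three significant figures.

F/M ≈ 1.38 d⁻¹

F/M = Q·S₀ / (V·X) = 127 × 1440 / (40.50 × 3270) = 1.381 g soluble BOD₅·(g VSS·d)⁻¹.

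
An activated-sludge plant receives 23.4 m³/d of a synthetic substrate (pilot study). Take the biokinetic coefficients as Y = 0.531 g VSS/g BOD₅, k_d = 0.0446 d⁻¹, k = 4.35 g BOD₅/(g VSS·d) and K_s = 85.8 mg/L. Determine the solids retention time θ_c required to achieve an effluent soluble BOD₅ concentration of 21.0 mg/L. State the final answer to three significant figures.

θ_c ≈ 2.44 d

From 1/θ_c = Y·k·S/(K_s + S) − k_d: Y·k·S/(K_s+S) = 0.531 × 4.35 × 21.0 / (85.8 + 21.0) = 0.4542 d⁻¹.
Then 1/θ_c = μ − k_d = 0.4542 − 0.0446 = 0.4096 d⁻¹, giving θ_c = 2.442 d.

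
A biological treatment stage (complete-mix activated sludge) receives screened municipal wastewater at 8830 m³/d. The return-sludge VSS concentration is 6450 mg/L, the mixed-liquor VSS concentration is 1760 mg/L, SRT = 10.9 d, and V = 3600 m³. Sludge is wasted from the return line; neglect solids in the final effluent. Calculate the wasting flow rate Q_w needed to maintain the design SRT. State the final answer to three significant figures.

Wasting from the return line (neglecting effluent solids): Q_w = V·X / (θ_c·X_r) = 3600 × 1760 / (10.9 × 6450) = 90.12 m³/d.

Q_w ≈ 90.1 m³/d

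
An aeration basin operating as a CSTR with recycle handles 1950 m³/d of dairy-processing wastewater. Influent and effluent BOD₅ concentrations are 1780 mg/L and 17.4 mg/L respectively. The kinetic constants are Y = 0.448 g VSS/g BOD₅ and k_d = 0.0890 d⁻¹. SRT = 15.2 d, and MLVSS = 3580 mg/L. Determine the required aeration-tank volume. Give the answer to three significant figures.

From the SRT design equation V = Y Q (S₀−S) θ_c / [X (1 + k_d θ_c)] = 0.448 × 1950 × (1780 − 17.4) × 15.2 / [3580 × (1 + 0.0890 × 15.2)] = 2.34×10^7 / 8423 = 2779 m³.

V ≈ 2780 m³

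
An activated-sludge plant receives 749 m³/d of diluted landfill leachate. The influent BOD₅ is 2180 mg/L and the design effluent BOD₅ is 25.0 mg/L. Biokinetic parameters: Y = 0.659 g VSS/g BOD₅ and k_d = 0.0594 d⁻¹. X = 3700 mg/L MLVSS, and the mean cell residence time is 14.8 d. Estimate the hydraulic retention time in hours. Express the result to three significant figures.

Rearranging the biomass balance for a CMAS with decay, V = Y·Q·ΔS·θ_c / [X·(1+k_d θ_c)] = 0.659 × 749 × (2180 − 25.0) × 14.8 / [3700 × (1 + 0.0594 × 14.8)] = 1.57×10^7 / 6953 = 2264 m³.
HRT = V/Q = 2264 m³ / 749 m³·d⁻¹ = 3.023 d × 24 = 72.55 h.

τ ≈ 72.6 h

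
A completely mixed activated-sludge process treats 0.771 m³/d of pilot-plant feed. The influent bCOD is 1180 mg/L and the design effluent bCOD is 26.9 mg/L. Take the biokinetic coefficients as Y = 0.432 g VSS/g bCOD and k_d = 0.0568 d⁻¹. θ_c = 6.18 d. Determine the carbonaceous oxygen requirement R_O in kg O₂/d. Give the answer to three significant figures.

Correct the yield for decay: Y_obs = Y/(1 + k_d θ_c) = 0.432 / (1 + 0.0568 × 6.18) = 0.432 / 1.351 = 0.3198.
Q·(S₀ − S) = 0.771 × (1180 − 26.9) × 10⁻³ = 0.8890 kg/d removed.
P_X = Y_obs·Q·(S₀ − S) = 0.3198 × 0.8890 = 0.2843 kg VSS/d.
Carbonaceous O₂ demand = substrate oxidised − cell-mass equivalent = 0.8890 − 1.42 × 0.2843 = 0.4854 kg O₂/d.

R_O ≈ 0.485 kg O₂/d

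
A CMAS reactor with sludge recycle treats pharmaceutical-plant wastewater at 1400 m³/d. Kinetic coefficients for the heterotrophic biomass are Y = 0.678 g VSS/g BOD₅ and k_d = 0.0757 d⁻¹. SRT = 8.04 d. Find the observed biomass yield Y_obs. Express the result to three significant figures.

Observed yield with endogenous decay: Y_obs = Y / (1 + k_d·θ_c) = 0.678 / (1 + 0.0757 × 8.04) = 0.678 / 1.609 = 0.4215 g VSS/g BOD₅.

Y_obs ≈ 0.421 g VSS/g BOD₅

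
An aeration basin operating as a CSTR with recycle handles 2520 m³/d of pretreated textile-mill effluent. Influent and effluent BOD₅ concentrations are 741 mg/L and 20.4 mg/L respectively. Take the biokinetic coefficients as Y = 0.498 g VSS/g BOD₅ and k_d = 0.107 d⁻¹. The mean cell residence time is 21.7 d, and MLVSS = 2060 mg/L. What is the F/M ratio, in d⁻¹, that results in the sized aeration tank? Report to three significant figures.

F/M ≈ 0.316 d⁻¹

From the SRT design equation V = Y Q (S₀−S) θ_c / [X (1 + k_d θ_c)] = 0.498 × 2520 × (741 − 20.4) × 21.7 / [2060 × (1 + 0.107 × 21.7)] = 1.96×10^7 / 6843 = 2868 m³.
F/M = applied load / biomass = Q·S₀/(V·X) = 2520 × 741 / (2868 × 2060) = 0.3161 d⁻¹.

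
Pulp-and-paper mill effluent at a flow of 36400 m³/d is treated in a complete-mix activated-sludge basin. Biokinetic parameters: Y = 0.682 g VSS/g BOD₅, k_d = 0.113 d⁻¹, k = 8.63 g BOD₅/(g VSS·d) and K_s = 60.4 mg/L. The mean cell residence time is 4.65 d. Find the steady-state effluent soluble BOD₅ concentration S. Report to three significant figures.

Effluent substrate depends only on kinetics and SRT: S = K_s(1 + k_d θ_c) / [θ_c(Yk − k_d) − 1] = 60.4 × (1 + 0.113 × 4.65) / [4.65 × (0.682 × 8.63 − 0.113) − 1] = 92.14 / 25.84 = 3.565 mg/L.

S ≈ 3.57 mg/L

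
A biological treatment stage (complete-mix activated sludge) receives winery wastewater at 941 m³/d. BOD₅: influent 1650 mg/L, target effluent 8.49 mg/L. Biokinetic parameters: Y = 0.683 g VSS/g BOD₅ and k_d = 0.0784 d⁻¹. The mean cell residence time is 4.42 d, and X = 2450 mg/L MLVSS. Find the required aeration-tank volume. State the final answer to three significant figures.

V ≈ 1410 m³

Steady-state biomass mass balance: V·X·(1 + k_d·θ_c) = Y·Q·(S₀ − S)·θ_c, so V = 0.683 × 941 × (1650 − 8.49) × 4.42 / [2450 × (1 + 0.0784 × 4.42)] = 4.66×10^6 / 3299 = 1413 m³.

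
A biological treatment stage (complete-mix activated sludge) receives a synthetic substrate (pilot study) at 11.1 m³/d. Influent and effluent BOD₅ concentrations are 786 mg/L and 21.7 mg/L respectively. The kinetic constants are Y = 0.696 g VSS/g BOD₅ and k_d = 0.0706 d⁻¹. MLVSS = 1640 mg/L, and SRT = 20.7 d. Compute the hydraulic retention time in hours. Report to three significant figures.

Steady-state biomass mass balance: V·X·(1 + k_d·θ_c) = Y·Q·(S₀ − S)·θ_c, so V = 0.696 × 11.1 × (786 − 21.7) × 20.7 / [1640 × (1 + 0.0706 × 20.7)] = 1.22×10^5 / 4037 = 30.28 m³.
τ = V/Q = 30.28/11.1 = 2.728 d, or 65.47 h.

τ ≈ 65.5 h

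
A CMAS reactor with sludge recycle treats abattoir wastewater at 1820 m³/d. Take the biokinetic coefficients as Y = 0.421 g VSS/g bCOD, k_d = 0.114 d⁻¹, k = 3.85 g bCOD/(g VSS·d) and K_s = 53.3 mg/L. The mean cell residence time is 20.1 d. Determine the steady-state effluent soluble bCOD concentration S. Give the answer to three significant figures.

S ≈ 5.99 mg/L

For a completely mixed reactor with recycle the Lawrence–McCarty relation gives S = K_s·(1 + k_d·θ_c) / [θ_c·(Y·k − k_d) − 1] = 53.3 × (1 + 0.114 × 20.1) / [20.1 × (0.421 × 3.85 − 0.114) − 1] = 175.4 / 29.29 = 5.990 mg/L.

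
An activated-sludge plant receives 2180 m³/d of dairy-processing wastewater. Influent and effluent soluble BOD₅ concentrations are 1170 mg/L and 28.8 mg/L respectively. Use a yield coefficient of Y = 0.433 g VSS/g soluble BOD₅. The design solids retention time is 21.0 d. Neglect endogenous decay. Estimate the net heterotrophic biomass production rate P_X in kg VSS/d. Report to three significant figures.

P_X ≈ 1080 kg VSS/d

Since k_d ≈ 0, Y_obs = Y = 0.433 g VSS/g soluble BOD₅.
Q·(S₀ − S) = 2180 × (1170 − 28.8) × 10⁻³ = 2488 kg/d removed.
Biomass produced: P_X = Y_obs·Q·ΔS = 0.4330 × 2488 ≈ 1077 kg VSS/d.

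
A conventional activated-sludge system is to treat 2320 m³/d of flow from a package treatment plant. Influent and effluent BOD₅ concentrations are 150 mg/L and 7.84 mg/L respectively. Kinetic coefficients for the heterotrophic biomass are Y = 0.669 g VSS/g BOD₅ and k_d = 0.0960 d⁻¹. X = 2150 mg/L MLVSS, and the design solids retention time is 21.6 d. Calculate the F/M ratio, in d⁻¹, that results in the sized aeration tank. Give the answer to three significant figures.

Rearranging the biomass balance for a CMAS with decay, V = Y·Q·ΔS·θ_c / [X·(1+k_d θ_c)] = 0.669 × 2320 × (150 − 7.84) × 21.6 / [2150 × (1 + 0.0960 × 21.6)] = 4.77×10^6 / 6608 = 721.2 m³.
F/M = applied load / biomass = Q·S₀/(V·X) = 2320 × 150 / (721.2 × 2150) = 0.2244 d⁻¹.

F/M ≈ 0.224 d⁻¹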